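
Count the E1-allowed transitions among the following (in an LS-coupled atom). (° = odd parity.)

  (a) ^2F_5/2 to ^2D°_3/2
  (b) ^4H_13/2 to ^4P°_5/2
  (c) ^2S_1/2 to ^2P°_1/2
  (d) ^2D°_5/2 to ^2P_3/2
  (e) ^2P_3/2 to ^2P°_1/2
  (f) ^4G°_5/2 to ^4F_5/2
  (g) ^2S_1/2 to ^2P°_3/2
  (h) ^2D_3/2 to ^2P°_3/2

(a) allowed
(b) forbidden (ΔL, ΔJ fail)
(c) allowed
(d) allowed
(e) allowed
(f) allowed
(g) allowed
(h) allowed
Total allowed: 7 of 8.

7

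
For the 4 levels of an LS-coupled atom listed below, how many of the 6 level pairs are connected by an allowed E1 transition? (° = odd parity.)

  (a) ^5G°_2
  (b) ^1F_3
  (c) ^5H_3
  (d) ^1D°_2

(a)–(b): forbidden (ΔS).
(a)–(c): allowed.
(a)–(d): forbidden (parity, ΔS, ΔL).
(b)–(c): forbidden (parity, ΔS, ΔL).
(b)–(d): allowed.
(c)–(d): forbidden (ΔS, ΔL).
Allowed pairs: 2 of 6.

2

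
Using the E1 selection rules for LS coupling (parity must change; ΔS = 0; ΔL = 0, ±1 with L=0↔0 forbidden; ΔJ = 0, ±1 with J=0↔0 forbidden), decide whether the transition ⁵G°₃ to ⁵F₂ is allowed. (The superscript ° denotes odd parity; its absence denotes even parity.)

Parity must change: odd → even — ok.
ΔS = 0: S: 2 → 2 — ok.
ΔL = 0, ±1 (not L=0↔0): L: 4 → 3, ΔL = -1 — ok.
ΔJ = 0, ±1 (not J=0↔0): J: 3 → 2, ΔJ = -1 — ok.
All four E1 rules are satisfied.

allowed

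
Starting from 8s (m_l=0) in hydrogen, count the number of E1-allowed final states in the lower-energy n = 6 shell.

E1 requires Δl = ±1, so l_f ∈ {-1, 1}; with 0 ≤ l_f ≤ n_f−1 = 5, the allowed l_f values are {1}.
For l_f = 1: m_f ∈ {m_i−1, m_i, m_i+1} ∩ [−1, 1] = {-1, 0, 1} → 3 states.
Total: 3.

3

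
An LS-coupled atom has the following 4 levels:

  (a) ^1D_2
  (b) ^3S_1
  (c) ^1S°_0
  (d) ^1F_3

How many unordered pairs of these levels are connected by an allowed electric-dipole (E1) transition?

0

(a)–(b): forbidden (parity, ΔS, ΔL).
(a)–(c): forbidden (ΔL, ΔJ).
(a)–(d): forbidden (parity).
(b)–(c): forbidden (ΔS, ΔL).
(b)–(d): forbidden (parity, ΔS, ΔL, ΔJ).
(c)–(d): forbidden (ΔL, ΔJ).
Allowed pairs: 0 of 6.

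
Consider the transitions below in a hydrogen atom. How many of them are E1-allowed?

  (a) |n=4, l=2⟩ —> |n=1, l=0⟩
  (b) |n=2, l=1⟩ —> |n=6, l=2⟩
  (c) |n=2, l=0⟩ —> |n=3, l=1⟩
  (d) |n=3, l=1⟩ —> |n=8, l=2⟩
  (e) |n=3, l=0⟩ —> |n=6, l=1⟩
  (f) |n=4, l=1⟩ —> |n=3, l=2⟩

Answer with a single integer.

5

(a) forbidden — Δl = -2 (E1 requires Δl = ±1)
(b) allowed
(c) allowed
(d) allowed
(e) allowed
(f) allowed
Total allowed: 5 of 6.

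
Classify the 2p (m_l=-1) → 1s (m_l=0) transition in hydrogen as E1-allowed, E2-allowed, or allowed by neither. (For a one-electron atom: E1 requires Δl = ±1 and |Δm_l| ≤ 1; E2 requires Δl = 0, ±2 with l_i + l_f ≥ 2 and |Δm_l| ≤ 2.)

E1

Δl = 0 − 1 = -1; l_i + l_f = 1.
Δm_l = +1.
E1 (Δl = ±1, |Δm_l| ≤ 1): satisfied.
E2 (Δl = 0,±2, l_i+l_f ≥ 2, |Δm_l| ≤ 2): not satisfied.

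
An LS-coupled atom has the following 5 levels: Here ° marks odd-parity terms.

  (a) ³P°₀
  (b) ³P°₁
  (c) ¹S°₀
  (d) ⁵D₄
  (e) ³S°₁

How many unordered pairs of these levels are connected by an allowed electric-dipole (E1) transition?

0

(a)–(b): forbidden (parity).
(a)–(c): forbidden (parity, ΔS, ΔJ).
(a)–(d): forbidden (ΔS, ΔJ).
(a)–(e): forbidden (parity).
(b)–(c): forbidden (parity, ΔS).
(b)–(d): forbidden (ΔS, ΔJ).
(b)–(e): forbidden (parity).
(c)–(d): forbidden (ΔS, ΔL, ΔJ).
(c)–(e): forbidden (parity, ΔS, ΔL).
(d)–(e): forbidden (ΔS, ΔL, ΔJ).
Allowed pairs: 0 of 10.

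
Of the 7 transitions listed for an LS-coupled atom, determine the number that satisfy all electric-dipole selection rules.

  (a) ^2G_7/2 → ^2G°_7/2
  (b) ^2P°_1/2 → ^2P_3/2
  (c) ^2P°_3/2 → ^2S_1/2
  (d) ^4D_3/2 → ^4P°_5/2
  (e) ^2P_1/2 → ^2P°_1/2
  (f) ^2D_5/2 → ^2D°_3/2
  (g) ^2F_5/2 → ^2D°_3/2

(a) allowed
(b) allowed
(c) allowed
(d) allowed
(e) allowed
(f) allowed
(g) allowed
Total allowed: 7 of 7.

7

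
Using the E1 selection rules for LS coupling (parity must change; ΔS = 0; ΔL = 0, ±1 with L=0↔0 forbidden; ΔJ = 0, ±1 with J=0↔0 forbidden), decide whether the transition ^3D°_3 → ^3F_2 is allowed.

Reading off the term symbols: S 1→1, L 2→3, J 3→2, parity odd→even.
Parity must change: odd → even — passes.
ΔS = 0: S: 1 → 1 — passes.
ΔL = 0, ±1 (not L=0↔0): L: 2 → 3, ΔL = +1 — passes.
ΔJ = 0, ±1 (not J=0↔0): J: 3 → 2, ΔJ = -1 — passes.
All four E1 rules are satisfied.

allowed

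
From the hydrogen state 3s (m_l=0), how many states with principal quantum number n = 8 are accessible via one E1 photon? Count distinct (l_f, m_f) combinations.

E1 requires Δl = ±1, so l_f ∈ {-1, 1}; with 0 ≤ l_f ≤ n_f−1 = 7, the allowed l_f values are {1}.
For l_f = 1: m_f ∈ {m_i−1, m_i, m_i+1} ∩ [−1, 1] = {-1, 0, 1} → 3 states.
Total: 3.

3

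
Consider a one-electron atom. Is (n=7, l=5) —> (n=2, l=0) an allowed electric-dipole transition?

Δl = 0 − 5 = -5; the E1 rule Δl = ±1 is violated.
The transition is electric-dipole forbidden.

forbidden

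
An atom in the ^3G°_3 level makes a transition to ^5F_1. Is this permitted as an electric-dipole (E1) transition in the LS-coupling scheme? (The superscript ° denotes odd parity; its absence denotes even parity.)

Parity must change: odd → even — passes.
ΔS = 0: S: 1 → 2 — fails.
ΔL = 0, ±1 (not L=0↔0): L: 4 → 3, ΔL = -1 — passes.
ΔJ = 0, ±1 (not J=0↔0): J: 3 → 1, ΔJ = -2 — fails.
Rule(s) violated: ΔS, ΔJ.

forbidden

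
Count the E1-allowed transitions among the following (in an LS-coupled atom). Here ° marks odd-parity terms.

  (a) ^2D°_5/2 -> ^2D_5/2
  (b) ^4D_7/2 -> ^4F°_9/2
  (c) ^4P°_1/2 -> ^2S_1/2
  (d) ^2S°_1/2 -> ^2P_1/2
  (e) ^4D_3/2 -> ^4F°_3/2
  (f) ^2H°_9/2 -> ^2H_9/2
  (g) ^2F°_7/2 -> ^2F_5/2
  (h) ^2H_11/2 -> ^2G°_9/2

(a) allowed
(b) allowed
(c) forbidden (ΔS fails)
(d) allowed
(e) allowed
(f) allowed
(g) allowed
(h) allowed
Total allowed: 7 of 8.

7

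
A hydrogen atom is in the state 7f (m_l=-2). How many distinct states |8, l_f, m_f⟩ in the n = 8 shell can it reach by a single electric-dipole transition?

5

E1 requires Δl = ±1, so l_f ∈ {2, 4}; with 0 ≤ l_f ≤ n_f−1 = 7, the allowed l_f values are {2, 4}.
For l_f = 2: m_f ∈ {m_i−1, m_i, m_i+1} ∩ [−2, 2] = {-2, -1} → 2 states.
For l_f = 4: m_f ∈ {m_i−1, m_i, m_i+1} ∩ [−4, 4] = {-3, -2, -1} → 3 states.
Total: 5.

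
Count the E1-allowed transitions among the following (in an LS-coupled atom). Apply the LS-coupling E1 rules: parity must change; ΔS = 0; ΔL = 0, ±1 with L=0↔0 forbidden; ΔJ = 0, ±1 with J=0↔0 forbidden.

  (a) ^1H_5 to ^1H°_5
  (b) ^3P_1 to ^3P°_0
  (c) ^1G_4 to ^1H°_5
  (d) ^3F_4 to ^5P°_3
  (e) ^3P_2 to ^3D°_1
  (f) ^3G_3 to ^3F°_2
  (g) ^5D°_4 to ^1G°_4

(a) allowed
(b) allowed
(c) allowed
(d) forbidden (ΔS, ΔL fail)
(e) allowed
(f) allowed
(g) forbidden (parity, ΔS, ΔL fail)
Total allowed: 5 of 7.

5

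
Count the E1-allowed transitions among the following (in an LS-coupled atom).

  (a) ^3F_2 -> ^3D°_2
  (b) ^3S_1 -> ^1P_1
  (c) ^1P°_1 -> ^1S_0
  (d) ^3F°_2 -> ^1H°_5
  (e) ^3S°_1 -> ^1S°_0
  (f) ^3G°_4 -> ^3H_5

(a) allowed
(b) forbidden (parity, ΔS fail)
(c) allowed
(d) forbidden (parity, ΔS, ΔL, ΔJ fail)
(e) forbidden (parity, ΔS, ΔL fail)
(f) allowed
Total allowed: 3 of 6.

3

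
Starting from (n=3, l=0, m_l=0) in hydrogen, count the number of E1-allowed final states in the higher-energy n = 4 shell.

3

E1 requires Δl = ±1, so l_f ∈ {-1, 1}; with 0 ≤ l_f ≤ n_f−1 = 3, the allowed l_f values are {1}.
For l_f = 1: m_f ∈ {m_i−1, m_i, m_i+1} ∩ [−1, 1] = {-1, 0, 1} → 3 states.
Total: 3.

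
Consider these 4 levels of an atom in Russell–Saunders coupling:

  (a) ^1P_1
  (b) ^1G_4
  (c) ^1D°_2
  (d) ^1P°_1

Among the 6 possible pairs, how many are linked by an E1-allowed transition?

(a)–(b): forbidden (parity, ΔL, ΔJ).
(a)–(c): allowed.
(a)–(d): allowed.
(b)–(c): forbidden (ΔL, ΔJ).
(b)–(d): forbidden (ΔL, ΔJ).
(c)–(d): forbidden (parity).
Allowed pairs: 2 of 6.

2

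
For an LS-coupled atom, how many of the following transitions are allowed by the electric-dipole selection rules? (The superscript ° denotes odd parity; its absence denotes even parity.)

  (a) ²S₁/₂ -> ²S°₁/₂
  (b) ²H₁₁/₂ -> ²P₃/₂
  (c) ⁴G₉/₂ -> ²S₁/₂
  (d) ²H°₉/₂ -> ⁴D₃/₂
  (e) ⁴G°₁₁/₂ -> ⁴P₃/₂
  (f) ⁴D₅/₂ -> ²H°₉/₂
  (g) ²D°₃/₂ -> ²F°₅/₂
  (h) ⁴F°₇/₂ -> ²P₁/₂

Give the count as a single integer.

(a) forbidden (ΔL fails)
(b) forbidden (parity, ΔL, ΔJ fail)
(c) forbidden (parity, ΔS, ΔL, ΔJ fail)
(d) forbidden (ΔS, ΔL, ΔJ fail)
(e) forbidden (ΔL, ΔJ fail)
(f) forbidden (ΔS, ΔL, ΔJ fail)
(g) forbidden (parity fails)
(h) forbidden (ΔS, ΔL, ΔJ fail)
Total allowed: 0 of 8.

0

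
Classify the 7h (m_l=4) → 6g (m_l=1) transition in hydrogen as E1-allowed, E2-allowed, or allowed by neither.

neither

Δl = 4 − 5 = -1; l_i + l_f = 9.
Δm_l = -3.
E1 (Δl = ±1, |Δm_l| ≤ 1): not satisfied.
E2 (Δl = 0,±2, l_i+l_f ≥ 2, |Δm_l| ≤ 2): not satisfied.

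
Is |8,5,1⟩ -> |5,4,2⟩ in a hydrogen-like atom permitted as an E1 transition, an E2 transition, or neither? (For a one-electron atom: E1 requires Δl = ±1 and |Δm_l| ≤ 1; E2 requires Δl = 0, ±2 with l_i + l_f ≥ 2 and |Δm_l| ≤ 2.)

Δl = 4 − 5 = -1; l_i + l_f = 9.
Δm_l = +1.
E1 (Δl = ±1, |Δm_l| ≤ 1): satisfied.
E2 (Δl = 0,±2, l_i+l_f ≥ 2, |Δm_l| ≤ 2): not satisfied.

E1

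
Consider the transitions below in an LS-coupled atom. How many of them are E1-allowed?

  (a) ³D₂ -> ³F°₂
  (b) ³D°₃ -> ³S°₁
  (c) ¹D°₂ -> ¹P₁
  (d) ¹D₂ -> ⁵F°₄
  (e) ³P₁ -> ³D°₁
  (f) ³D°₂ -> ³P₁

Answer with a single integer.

4

(a) allowed
(b) forbidden (parity, ΔL, ΔJ fail)
(c) allowed
(d) forbidden (ΔS, ΔJ fail)
(e) allowed
(f) allowed
Total allowed: 4 of 6.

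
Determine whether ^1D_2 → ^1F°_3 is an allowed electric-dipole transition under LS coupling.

ΔL = 0, ±1 (not L=0↔0): L: 2 → 3, ΔL = +1 — satisfied.
ΔJ = 0, ±1 (not J=0↔0): J: 2 → 3, ΔJ = +1 — satisfied.
ΔS = 0: S: 0 → 0 — satisfied.
Parity must change: even → odd — satisfied.
All four E1 rules are satisfied.

allowed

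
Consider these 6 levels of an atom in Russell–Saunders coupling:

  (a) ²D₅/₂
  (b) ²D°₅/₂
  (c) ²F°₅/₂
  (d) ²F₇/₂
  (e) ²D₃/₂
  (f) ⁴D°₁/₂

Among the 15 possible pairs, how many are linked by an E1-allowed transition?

(a)–(b): allowed.
(a)–(c): allowed.
(a)–(d): forbidden (parity).
(a)–(e): forbidden (parity).
(a)–(f): forbidden (ΔS, ΔJ).
(b)–(c): forbidden (parity).
(b)–(d): allowed.
(b)–(e): allowed.
(b)–(f): forbidden (parity, ΔS, ΔJ).
(c)–(d): allowed.
(c)–(e): allowed.
(c)–(f): forbidden (parity, ΔS, ΔJ).
(d)–(e): forbidden (parity, ΔJ).
(d)–(f): forbidden (ΔS, ΔJ).
(e)–(f): forbidden (ΔS).
Allowed pairs: 6 of 15.

6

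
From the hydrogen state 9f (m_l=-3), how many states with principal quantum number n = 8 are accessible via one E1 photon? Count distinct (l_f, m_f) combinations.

4

E1 requires Δl = ±1, so l_f ∈ {2, 4}; with 0 ≤ l_f ≤ n_f−1 = 7, the allowed l_f values are {2, 4}.
For l_f = 2: m_f ∈ {m_i−1, m_i, m_i+1} ∩ [−2, 2] = {-2} → 1 state.
For l_f = 4: m_f ∈ {m_i−1, m_i, m_i+1} ∩ [−4, 4] = {-4, -3, -2} → 3 states.
Total: 4.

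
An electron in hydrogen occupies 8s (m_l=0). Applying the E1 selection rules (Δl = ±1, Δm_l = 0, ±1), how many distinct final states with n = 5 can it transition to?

3

E1 requires Δl = ±1, so l_f ∈ {-1, 1}; with 0 ≤ l_f ≤ n_f−1 = 4, the allowed l_f values are {1}.
For l_f = 1: m_f ∈ {m_i−1, m_i, m_i+1} ∩ [−1, 1] = {-1, 0, 1} → 3 states.
Total: 3.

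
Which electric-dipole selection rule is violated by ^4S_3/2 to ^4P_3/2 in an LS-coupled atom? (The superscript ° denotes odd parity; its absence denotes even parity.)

parity

Parity must change: even → even — fails.
ΔS = 0: S: 3/2 → 3/2 — passes.
ΔL = 0, ±1 (not L=0↔0): L: 0 → 1, ΔL = +1 — passes.
ΔJ = 0, ±1 (not J=0↔0): J: 3/2 → 3/2, ΔJ = +0 — passes.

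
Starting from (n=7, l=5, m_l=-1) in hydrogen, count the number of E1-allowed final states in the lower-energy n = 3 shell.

0

E1 requires l_f ∈ {4, 6}, but neither lies in [0, 2], so no final state is reachable.
Total: 0.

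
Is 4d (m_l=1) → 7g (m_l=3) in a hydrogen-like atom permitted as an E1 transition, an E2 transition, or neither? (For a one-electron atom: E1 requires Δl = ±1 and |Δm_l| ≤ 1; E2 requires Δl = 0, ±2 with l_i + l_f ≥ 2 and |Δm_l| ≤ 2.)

Δl = 4 − 2 = +2; l_i + l_f = 6.
Δm_l = +2.
E1 (Δl = ±1, |Δm_l| ≤ 1): not satisfied.
E2 (Δl = 0,±2, l_i+l_f ≥ 2, |Δm_l| ≤ 2): satisfied.

E2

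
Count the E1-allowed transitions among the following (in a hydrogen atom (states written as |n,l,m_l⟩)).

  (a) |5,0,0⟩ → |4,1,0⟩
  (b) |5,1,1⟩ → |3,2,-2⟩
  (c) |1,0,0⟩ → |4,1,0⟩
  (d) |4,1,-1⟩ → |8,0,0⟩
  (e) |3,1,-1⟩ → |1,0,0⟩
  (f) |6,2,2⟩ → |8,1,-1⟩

(a) allowed
(b) forbidden — Δm_l = -3 (E1 requires Δm_l = 0, ±1)
(c) allowed
(d) allowed
(e) allowed
(f) forbidden — Δm_l = -3 (E1 requires Δm_l = 0, ±1)
Total allowed: 4 of 6.

4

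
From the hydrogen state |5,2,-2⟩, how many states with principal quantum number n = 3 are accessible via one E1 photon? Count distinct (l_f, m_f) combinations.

1

E1 requires Δl = ±1, so l_f ∈ {1, 3}; with 0 ≤ l_f ≤ n_f−1 = 2, the allowed l_f values are {1}.
For l_f = 1: m_f ∈ {m_i−1, m_i, m_i+1} ∩ [−1, 1] = {-1} → 1 state.
Total: 1.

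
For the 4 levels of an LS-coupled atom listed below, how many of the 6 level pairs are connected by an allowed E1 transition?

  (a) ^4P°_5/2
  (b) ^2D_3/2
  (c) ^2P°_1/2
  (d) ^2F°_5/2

2

(a)–(b): forbidden (ΔS).
(a)–(c): forbidden (parity, ΔS, ΔJ).
(a)–(d): forbidden (parity, ΔS, ΔL).
(b)–(c): allowed.
(b)–(d): allowed.
(c)–(d): forbidden (parity, ΔL, ΔJ).
Allowed pairs: 2 of 6.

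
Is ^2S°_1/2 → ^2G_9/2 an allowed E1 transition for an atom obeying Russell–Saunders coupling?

Parity must change: odd → even — passes.
ΔS = 0: S: 1/2 → 1/2 — passes.
ΔL = 0, ±1 (not L=0↔0): L: 0 → 4, ΔL = +4 — fails.
ΔJ = 0, ±1 (not J=0↔0): J: 1/2 → 9/2, ΔJ = +4 — fails.
Rule(s) violated: ΔL, ΔJ.

forbidden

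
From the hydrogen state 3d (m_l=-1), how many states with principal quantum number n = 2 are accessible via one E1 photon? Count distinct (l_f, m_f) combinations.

2

E1 requires Δl = ±1, so l_f ∈ {1, 3}; with 0 ≤ l_f ≤ n_f−1 = 1, the allowed l_f values are {1}.
For l_f = 1: m_f ∈ {m_i−1, m_i, m_i+1} ∩ [−1, 1] = {-1, 0} → 2 states.
Total: 2.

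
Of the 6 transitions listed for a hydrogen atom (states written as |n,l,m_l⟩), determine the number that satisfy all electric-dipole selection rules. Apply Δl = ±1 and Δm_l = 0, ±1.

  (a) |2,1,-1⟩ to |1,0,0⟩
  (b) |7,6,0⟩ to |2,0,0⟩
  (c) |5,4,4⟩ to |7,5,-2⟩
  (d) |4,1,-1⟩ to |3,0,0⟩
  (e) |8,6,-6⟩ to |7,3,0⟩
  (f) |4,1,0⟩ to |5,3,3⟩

2

(a) allowed
(b) forbidden — Δl = -6 (E1 requires Δl = ±1)
(c) forbidden — Δm_l = -6 (E1 requires Δm_l = 0, ±1)
(d) allowed
(e) forbidden — Δl = -3 (E1 requires Δl = ±1); Δm_l = +6 (E1 requires Δm_l = 0, ±1)
(f) forbidden — Δl = +2 (E1 requires Δl = ±1); Δm_l = +3 (E1 requires Δm_l = 0, ±1)
Total allowed: 2 of 6.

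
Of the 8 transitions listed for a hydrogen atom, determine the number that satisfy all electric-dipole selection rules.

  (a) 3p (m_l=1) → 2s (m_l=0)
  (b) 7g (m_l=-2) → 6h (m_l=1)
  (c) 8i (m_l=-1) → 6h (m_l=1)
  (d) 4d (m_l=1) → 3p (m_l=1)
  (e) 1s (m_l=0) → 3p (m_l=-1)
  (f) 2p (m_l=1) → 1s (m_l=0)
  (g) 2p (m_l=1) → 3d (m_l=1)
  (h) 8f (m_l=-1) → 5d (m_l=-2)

(a) allowed
(b) forbidden — Δm_l = +3 (E1 requires Δm_l = 0, ±1)
(c) forbidden — Δm_l = +2 (E1 requires Δm_l = 0, ±1)
(d) allowed
(e) allowed
(f) allowed
(g) allowed
(h) allowed
Total allowed: 6 of 8.

6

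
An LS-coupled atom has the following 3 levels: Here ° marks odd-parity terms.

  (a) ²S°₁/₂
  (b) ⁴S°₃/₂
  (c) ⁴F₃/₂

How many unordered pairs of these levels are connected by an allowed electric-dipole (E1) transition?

0

(a)–(b): forbidden (parity, ΔS, ΔL).
(a)–(c): forbidden (ΔS, ΔL).
(b)–(c): forbidden (ΔL).
Allowed pairs: 0 of 3.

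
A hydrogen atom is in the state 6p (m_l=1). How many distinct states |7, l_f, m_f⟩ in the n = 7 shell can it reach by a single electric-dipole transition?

E1 requires Δl = ±1, so l_f ∈ {0, 2}; with 0 ≤ l_f ≤ n_f−1 = 6, the allowed l_f values are {0, 2}.
For l_f = 0: m_f ∈ {m_i−1, m_i, m_i+1} ∩ [−0, 0] = {0} → 1 state.
For l_f = 2: m_f ∈ {m_i−1, m_i, m_i+1} ∩ [−2, 2] = {0, 1, 2} → 3 states.
Total: 4.

4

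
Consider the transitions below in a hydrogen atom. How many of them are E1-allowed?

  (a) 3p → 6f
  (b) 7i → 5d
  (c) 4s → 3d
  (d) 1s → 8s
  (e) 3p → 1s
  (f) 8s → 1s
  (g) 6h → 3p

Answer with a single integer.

(a) forbidden — Δl = +2 (E1 requires Δl = ±1)
(b) forbidden — Δl = -4 (E1 requires Δl = ±1)
(c) forbidden — Δl = +2 (E1 requires Δl = ±1)
(d) forbidden — Δl = +0 (E1 requires Δl = ±1)
(e) allowed
(f) forbidden — Δl = +0 (E1 requires Δl = ±1)
(g) forbidden — Δl = -4 (E1 requires Δl = ±1)
Total allowed: 1 of 7.

1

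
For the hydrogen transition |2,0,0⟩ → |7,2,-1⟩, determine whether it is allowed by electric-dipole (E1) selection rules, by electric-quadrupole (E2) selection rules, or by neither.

Δl = 2 − 0 = +2; l_i + l_f = 2.
Δm_l = -1.
E1 (Δl = ±1, |Δm_l| ≤ 1): not satisfied.
E2 (Δl = 0,±2, l_i+l_f ≥ 2, |Δm_l| ≤ 2): satisfied.

E2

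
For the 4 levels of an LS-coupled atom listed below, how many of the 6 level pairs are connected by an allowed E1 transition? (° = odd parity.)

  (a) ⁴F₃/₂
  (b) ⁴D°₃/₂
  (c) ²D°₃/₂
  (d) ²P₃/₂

2

(a)–(b): allowed.
(a)–(c): forbidden (ΔS).
(a)–(d): forbidden (parity, ΔS, ΔL).
(b)–(c): forbidden (parity, ΔS).
(b)–(d): forbidden (ΔS).
(c)–(d): allowed.
Allowed pairs: 2 of 6.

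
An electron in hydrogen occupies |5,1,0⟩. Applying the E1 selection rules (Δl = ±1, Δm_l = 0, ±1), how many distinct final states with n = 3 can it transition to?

E1 requires Δl = ±1, so l_f ∈ {0, 2}; with 0 ≤ l_f ≤ n_f−1 = 2, the allowed l_f values are {0, 2}.
For l_f = 0: m_f ∈ {m_i−1, m_i, m_i+1} ∩ [−0, 0] = {0} → 1 state.
For l_f = 2: m_f ∈ {m_i−1, m_i, m_i+1} ∩ [−2, 2] = {-1, 0, 1} → 3 states.
Total: 4.

4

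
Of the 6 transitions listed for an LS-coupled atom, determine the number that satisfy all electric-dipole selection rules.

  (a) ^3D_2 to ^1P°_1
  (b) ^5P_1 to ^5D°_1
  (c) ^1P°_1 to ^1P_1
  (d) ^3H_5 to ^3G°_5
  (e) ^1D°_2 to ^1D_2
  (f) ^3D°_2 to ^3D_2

(a) forbidden (ΔS fails)
(b) allowed
(c) allowed
(d) allowed
(e) allowed
(f) allowed
Total allowed: 5 of 6.

5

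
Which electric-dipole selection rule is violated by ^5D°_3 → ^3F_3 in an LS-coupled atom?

the ΔS = 0 rule

Reading off the term symbols: S 2→1, L 2→3, J 3→3, parity odd→even.
Parity must change: odd → even — passes.
ΔS = 0: S: 2 → 1 — fails.
ΔL = 0, ±1 (not L=0↔0): L: 2 → 3, ΔL = +1 — passes.
ΔJ = 0, ±1 (not J=0↔0): J: 3 → 3, ΔJ = +0 — passes.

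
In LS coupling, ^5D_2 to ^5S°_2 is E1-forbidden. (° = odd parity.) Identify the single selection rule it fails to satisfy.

Initial level: S=2, L=2, J=2, parity even. Final level: S=2, L=0, J=2, parity odd.
ΔS = 0: S: 2 → 2 — ✓.
ΔJ = 0, ±1 (not J=0↔0): J: 2 → 2, ΔJ = +0 — ✓.
ΔL = 0, ±1 (not L=0↔0): L: 2 → 0, ΔL = -2 — ✗.
Parity must change: even → odd — ✓.

the ΔL = 0, ±1 rule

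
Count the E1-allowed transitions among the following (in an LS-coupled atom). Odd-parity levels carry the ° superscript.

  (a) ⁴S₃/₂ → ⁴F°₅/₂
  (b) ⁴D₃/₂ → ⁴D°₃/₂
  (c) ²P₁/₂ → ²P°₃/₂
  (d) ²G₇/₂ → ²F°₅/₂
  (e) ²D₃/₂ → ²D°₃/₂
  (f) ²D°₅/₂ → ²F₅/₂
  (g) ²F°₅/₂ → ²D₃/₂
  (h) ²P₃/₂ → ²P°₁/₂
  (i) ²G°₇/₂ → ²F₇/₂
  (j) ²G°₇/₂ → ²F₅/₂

9

(a) forbidden (ΔL fails)
(b) allowed
(c) allowed
(d) allowed
(e) allowed
(f) allowed
(g) allowed
(h) allowed
(i) allowed
(j) allowed
Total allowed: 9 of 10.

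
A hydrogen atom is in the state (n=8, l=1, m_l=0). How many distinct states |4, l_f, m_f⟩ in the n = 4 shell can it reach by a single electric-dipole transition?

E1 requires Δl = ±1, so l_f ∈ {0, 2}; with 0 ≤ l_f ≤ n_f−1 = 3, the allowed l_f values are {0, 2}.
For l_f = 0: m_f ∈ {m_i−1, m_i, m_i+1} ∩ [−0, 0] = {0} → 1 state.
For l_f = 2: m_f ∈ {m_i−1, m_i, m_i+1} ∩ [−2, 2] = {-1, 0, 1} → 3 states.
Total: 4.

4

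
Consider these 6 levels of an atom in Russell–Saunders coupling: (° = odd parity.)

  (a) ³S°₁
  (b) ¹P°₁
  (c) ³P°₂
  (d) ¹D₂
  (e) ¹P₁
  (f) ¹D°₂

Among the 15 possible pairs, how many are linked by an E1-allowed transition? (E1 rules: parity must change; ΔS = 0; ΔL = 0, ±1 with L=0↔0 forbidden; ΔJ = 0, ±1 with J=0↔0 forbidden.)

4

(a)–(b): forbidden (parity, ΔS).
(a)–(c): forbidden (parity).
(a)–(d): forbidden (ΔS, ΔL).
(a)–(e): forbidden (ΔS).
(a)–(f): forbidden (parity, ΔS, ΔL).
(b)–(c): forbidden (parity, ΔS).
(b)–(d): allowed.
(b)–(e): allowed.
(b)–(f): forbidden (parity).
(c)–(d): forbidden (ΔS).
(c)–(e): forbidden (ΔS).
(c)–(f): forbidden (parity, ΔS).
(d)–(e): forbidden (parity).
(d)–(f): allowed.
(e)–(f): allowed.
Allowed pairs: 4 of 15.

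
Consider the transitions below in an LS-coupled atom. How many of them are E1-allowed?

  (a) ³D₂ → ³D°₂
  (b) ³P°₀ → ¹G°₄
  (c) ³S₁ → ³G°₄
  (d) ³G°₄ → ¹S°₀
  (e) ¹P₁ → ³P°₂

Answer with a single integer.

(a) allowed
(b) forbidden (parity, ΔS, ΔL, ΔJ fail)
(c) forbidden (ΔL, ΔJ fail)
(d) forbidden (parity, ΔS, ΔL, ΔJ fail)
(e) forbidden (ΔS fails)
Total allowed: 1 of 5.

1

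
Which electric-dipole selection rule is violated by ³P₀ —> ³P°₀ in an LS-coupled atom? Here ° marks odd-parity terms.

the J=0 ↔ J=0 exclusion

Initial level: S=1, L=1, J=0, parity even. Final level: S=1, L=1, J=0, parity odd.
Parity must change: even → odd — ✓.
ΔS = 0: S: 1 → 1 — ✓.
ΔL = 0, ±1 (not L=0↔0): L: 1 → 1, ΔL = +0 — ✓.
ΔJ = 0, ±1 (not J=0↔0): J: 0 → 0, ΔJ = +0 — ✗.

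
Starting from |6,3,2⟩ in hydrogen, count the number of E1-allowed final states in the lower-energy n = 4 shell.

E1 requires Δl = ±1, so l_f ∈ {2, 4}; with 0 ≤ l_f ≤ n_f−1 = 3, the allowed l_f values are {2}.
For l_f = 2: m_f ∈ {m_i−1, m_i, m_i+1} ∩ [−2, 2] = {1, 2} → 2 states.
Total: 2.

2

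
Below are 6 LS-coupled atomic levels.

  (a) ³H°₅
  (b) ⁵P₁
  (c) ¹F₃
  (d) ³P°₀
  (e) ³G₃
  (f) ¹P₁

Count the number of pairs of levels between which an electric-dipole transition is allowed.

(a)–(b): forbidden (ΔS, ΔL, ΔJ).
(a)–(c): forbidden (ΔS, ΔL, ΔJ).
(a)–(d): forbidden (parity, ΔL, ΔJ).
(a)–(e): forbidden (ΔJ).
(a)–(f): forbidden (ΔS, ΔL, ΔJ).
(b)–(c): forbidden (parity, ΔS, ΔL, ΔJ).
(b)–(d): forbidden (ΔS).
(b)–(e): forbidden (parity, ΔS, ΔL, ΔJ).
(b)–(f): forbidden (parity, ΔS).
(c)–(d): forbidden (ΔS, ΔL, ΔJ).
(c)–(e): forbidden (parity, ΔS).
(c)–(f): forbidden (parity, ΔL, ΔJ).
(d)–(e): forbidden (ΔL, ΔJ).
(d)–(f): forbidden (ΔS).
(e)–(f): forbidden (parity, ΔS, ΔL, ΔJ).
Allowed pairs: 0 of 15.

0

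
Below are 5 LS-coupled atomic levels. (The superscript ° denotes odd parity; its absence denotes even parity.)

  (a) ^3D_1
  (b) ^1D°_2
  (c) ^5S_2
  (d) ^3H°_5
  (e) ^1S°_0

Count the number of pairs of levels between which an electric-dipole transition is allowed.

(a)–(b): forbidden (ΔS).
(a)–(c): forbidden (parity, ΔS, ΔL).
(a)–(d): forbidden (ΔL, ΔJ).
(a)–(e): forbidden (ΔS, ΔL).
(b)–(c): forbidden (ΔS, ΔL).
(b)–(d): forbidden (parity, ΔS, ΔL, ΔJ).
(b)–(e): forbidden (parity, ΔL, ΔJ).
(c)–(d): forbidden (ΔS, ΔL, ΔJ).
(c)–(e): forbidden (ΔS, ΔL, ΔJ).
(d)–(e): forbidden (parity, ΔS, ΔL, ΔJ).
Allowed pairs: 0 of 10.

0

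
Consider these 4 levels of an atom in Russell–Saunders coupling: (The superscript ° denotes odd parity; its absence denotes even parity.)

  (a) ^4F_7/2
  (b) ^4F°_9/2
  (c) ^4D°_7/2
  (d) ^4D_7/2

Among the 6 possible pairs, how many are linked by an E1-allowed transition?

(a)–(b): allowed.
(a)–(c): allowed.
(a)–(d): forbidden (parity).
(b)–(c): forbidden (parity).
(b)–(d): allowed.
(c)–(d): allowed.
Allowed pairs: 4 of 6.

4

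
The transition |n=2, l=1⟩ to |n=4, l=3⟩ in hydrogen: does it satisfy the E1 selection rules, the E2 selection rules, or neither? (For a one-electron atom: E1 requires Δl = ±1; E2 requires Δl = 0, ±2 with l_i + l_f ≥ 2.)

Δl = 3 − 1 = +2; l_i + l_f = 4.
E1 (Δl = ±1): not satisfied.
E2 (Δl = 0,±2, l_i+l_f ≥ 2): satisfied.

E2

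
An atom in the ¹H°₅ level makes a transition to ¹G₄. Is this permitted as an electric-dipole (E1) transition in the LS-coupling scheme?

Parity must change: odd → even — passes.
ΔS = 0: S: 0 → 0 — passes.
ΔL = 0, ±1 (not L=0↔0): L: 5 → 4, ΔL = -1 — passes.
ΔJ = 0, ±1 (not J=0↔0): J: 5 → 4, ΔJ = -1 — passes.
All four E1 rules are satisfied.

allowed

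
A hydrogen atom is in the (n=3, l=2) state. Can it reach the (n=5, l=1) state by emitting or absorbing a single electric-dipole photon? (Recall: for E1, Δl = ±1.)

Δl = 1 − 2 = -1; the E1 rule Δl = ±1 is ok.
All E1 selection rules are satisfied.

allowed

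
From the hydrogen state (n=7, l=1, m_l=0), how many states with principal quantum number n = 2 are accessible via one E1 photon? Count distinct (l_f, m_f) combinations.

1

E1 requires Δl = ±1, so l_f ∈ {0, 2}; with 0 ≤ l_f ≤ n_f−1 = 1, the allowed l_f values are {0}.
For l_f = 0: m_f ∈ {m_i−1, m_i, m_i+1} ∩ [−0, 0] = {0} → 1 state.
Total: 1.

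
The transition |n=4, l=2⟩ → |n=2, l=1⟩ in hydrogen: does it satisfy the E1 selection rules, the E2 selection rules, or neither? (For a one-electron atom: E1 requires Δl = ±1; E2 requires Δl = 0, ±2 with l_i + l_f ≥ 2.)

E1

Δl = 1 − 2 = -1; l_i + l_f = 3.
E1 (Δl = ±1): satisfied.
E2 (Δl = 0,±2, l_i+l_f ≥ 2): not satisfied.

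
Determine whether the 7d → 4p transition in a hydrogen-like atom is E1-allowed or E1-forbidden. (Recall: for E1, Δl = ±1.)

allowed

l: 2 → 1 (Δl = -1). Δl = ±1 satisfied.
All E1 selection rules are satisfied.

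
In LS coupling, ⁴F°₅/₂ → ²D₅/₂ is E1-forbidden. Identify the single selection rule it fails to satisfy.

the ΔS = 0 rule

ΔL = 0, ±1 (not L=0↔0): L: 3 → 2, ΔL = -1 — passes.
Parity must change: odd → even — passes.
ΔS = 0: S: 3/2 → 1/2 — fails.
ΔJ = 0, ±1 (not J=0↔0): J: 5/2 → 5/2, ΔJ = +0 — passes.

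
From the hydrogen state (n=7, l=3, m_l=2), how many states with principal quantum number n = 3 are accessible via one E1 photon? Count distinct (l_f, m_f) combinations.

2

E1 requires Δl = ±1, so l_f ∈ {2, 4}; with 0 ≤ l_f ≤ n_f−1 = 2, the allowed l_f values are {2}.
For l_f = 2: m_f ∈ {m_i−1, m_i, m_i+1} ∩ [−2, 2] = {1, 2} → 2 states.
Total: 2.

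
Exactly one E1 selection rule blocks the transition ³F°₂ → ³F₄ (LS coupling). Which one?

the ΔJ = 0, ±1 rule

Parity must change: odd → even — ok.
ΔJ = 0, ±1 (not J=0↔0): J: 2 → 4, ΔJ = +2 — fails.
ΔS = 0: S: 1 → 1 — ok.
ΔL = 0, ±1 (not L=0↔0): L: 3 → 3, ΔL = +0 — ok.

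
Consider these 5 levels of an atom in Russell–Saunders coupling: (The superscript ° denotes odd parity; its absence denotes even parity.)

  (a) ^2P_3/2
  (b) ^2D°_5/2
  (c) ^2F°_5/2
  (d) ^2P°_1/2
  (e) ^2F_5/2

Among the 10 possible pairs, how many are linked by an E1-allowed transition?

(a)–(b): allowed.
(a)–(c): forbidden (ΔL).
(a)–(d): allowed.
(a)–(e): forbidden (parity, ΔL).
(b)–(c): forbidden (parity).
(b)–(d): forbidden (parity, ΔJ).
(b)–(e): allowed.
(c)–(d): forbidden (parity, ΔL, ΔJ).
(c)–(e): allowed.
(d)–(e): forbidden (ΔL, ΔJ).
Allowed pairs: 4 of 10.

4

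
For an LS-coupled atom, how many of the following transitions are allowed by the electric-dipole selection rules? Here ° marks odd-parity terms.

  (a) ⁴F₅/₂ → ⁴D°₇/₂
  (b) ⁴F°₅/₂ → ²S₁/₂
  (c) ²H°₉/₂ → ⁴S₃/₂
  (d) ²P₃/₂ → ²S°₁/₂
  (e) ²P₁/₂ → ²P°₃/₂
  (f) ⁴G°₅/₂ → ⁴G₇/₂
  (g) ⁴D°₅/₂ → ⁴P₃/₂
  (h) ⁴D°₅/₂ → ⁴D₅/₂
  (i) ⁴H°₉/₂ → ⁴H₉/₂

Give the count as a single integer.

(a) allowed
(b) forbidden (ΔS, ΔL, ΔJ fail)
(c) forbidden (ΔS, ΔL, ΔJ fail)
(d) allowed
(e) allowed
(f) allowed
(g) allowed
(h) allowed
(i) allowed
Total allowed: 7 of 9.

7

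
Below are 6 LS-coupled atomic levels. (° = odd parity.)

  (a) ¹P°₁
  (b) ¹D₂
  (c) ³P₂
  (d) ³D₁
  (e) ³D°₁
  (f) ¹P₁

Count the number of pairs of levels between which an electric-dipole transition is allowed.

4

(a)–(b): allowed.
(a)–(c): forbidden (ΔS).
(a)–(d): forbidden (ΔS).
(a)–(e): forbidden (parity, ΔS).
(a)–(f): allowed.
(b)–(c): forbidden (parity, ΔS).
(b)–(d): forbidden (parity, ΔS).
(b)–(e): forbidden (ΔS).
(b)–(f): forbidden (parity).
(c)–(d): forbidden (parity).
(c)–(e): allowed.
(c)–(f): forbidden (parity, ΔS).
(d)–(e): allowed.
(d)–(f): forbidden (parity, ΔS).
(e)–(f): forbidden (ΔS).
Allowed pairs: 4 of 15.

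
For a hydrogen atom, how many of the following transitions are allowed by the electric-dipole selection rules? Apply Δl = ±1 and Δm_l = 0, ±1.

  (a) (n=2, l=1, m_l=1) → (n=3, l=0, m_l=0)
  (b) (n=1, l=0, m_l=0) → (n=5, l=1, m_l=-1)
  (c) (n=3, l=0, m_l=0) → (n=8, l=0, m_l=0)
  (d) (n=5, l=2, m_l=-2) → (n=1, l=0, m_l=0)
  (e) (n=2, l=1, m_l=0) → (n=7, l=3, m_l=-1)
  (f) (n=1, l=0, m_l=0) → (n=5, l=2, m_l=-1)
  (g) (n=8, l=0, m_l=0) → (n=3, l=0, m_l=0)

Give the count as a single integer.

2

(a) allowed
(b) allowed
(c) forbidden — Δl = +0 (E1 requires Δl = ±1)
(d) forbidden — Δl = -2 (E1 requires Δl = ±1); Δm_l = +2 (E1 requires Δm_l = 0, ±1)
(e) forbidden — Δl = +2 (E1 requires Δl = ±1)
(f) forbidden — Δl = +2 (E1 requires Δl = ±1)
(g) forbidden — Δl = +0 (E1 requires Δl = ±1)
Total allowed: 2 of 7.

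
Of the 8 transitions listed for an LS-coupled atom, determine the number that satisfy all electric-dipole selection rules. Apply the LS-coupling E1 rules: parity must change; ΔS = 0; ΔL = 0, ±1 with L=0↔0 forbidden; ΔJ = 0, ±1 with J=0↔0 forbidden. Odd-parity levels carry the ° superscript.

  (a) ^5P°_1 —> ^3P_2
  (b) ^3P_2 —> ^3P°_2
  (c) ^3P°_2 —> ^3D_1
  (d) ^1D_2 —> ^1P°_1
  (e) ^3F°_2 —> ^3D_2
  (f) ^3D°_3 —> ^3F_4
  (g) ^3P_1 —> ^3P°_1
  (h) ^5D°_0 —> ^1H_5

6

(a) forbidden (ΔS fails)
(b) allowed
(c) allowed
(d) allowed
(e) allowed
(f) allowed
(g) allowed
(h) forbidden (ΔS, ΔL, ΔJ fail)
Total allowed: 6 of 8.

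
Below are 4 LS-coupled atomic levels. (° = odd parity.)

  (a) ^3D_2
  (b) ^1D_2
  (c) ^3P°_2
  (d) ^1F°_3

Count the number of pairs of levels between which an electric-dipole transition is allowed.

2

(a)–(b): forbidden (parity, ΔS).
(a)–(c): allowed.
(a)–(d): forbidden (ΔS).
(b)–(c): forbidden (ΔS).
(b)–(d): allowed.
(c)–(d): forbidden (parity, ΔS, ΔL).
Allowed pairs: 2 of 6.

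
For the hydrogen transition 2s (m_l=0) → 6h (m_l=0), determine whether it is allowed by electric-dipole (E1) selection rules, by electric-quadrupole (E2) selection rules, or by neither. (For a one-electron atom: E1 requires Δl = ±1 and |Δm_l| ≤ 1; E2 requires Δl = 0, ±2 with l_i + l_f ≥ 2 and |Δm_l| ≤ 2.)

Δl = 5 − 0 = +5; l_i + l_f = 5.
Δm_l = +0.
E1 (Δl = ±1, |Δm_l| ≤ 1): not satisfied.
E2 (Δl = 0,±2, l_i+l_f ≥ 2, |Δm_l| ≤ 2): not satisfied.

neither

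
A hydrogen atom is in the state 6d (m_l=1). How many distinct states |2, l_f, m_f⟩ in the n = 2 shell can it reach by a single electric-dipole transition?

2

E1 requires Δl = ±1, so l_f ∈ {1, 3}; with 0 ≤ l_f ≤ n_f−1 = 1, the allowed l_f values are {1}.
For l_f = 1: m_f ∈ {m_i−1, m_i, m_i+1} ∩ [−1, 1] = {0, 1} → 2 states.
Total: 2.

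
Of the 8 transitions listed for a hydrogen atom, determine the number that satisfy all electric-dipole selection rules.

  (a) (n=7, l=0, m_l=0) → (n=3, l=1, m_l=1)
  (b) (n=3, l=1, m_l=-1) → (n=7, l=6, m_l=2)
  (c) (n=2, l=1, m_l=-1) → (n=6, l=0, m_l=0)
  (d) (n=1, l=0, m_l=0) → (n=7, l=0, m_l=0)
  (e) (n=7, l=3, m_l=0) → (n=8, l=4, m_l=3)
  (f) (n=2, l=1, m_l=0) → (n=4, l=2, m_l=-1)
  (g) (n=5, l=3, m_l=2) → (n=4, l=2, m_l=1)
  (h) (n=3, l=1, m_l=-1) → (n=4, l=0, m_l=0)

(a) allowed
(b) forbidden — Δl = +5 (E1 requires Δl = ±1); Δm_l = +3 (E1 requires Δm_l = 0, ±1)
(c) allowed
(d) forbidden — Δl = +0 (E1 requires Δl = ±1)
(e) forbidden — Δm_l = +3 (E1 requires Δm_l = 0, ±1)
(f) allowed
(g) allowed
(h) allowed
Total allowed: 5 of 8.

5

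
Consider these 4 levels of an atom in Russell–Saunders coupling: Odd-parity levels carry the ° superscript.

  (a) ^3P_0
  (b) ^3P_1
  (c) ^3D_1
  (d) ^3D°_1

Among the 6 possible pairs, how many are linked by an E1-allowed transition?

(a)–(b): forbidden (parity).
(a)–(c): forbidden (parity).
(a)–(d): allowed.
(b)–(c): forbidden (parity).
(b)–(d): allowed.
(c)–(d): allowed.
Allowed pairs: 3 of 6.

3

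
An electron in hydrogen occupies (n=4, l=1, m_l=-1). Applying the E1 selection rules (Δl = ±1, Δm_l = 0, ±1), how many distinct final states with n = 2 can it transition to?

1

E1 requires Δl = ±1, so l_f ∈ {0, 2}; with 0 ≤ l_f ≤ n_f−1 = 1, the allowed l_f values are {0}.
For l_f = 0: m_f ∈ {m_i−1, m_i, m_i+1} ∩ [−0, 0] = {0} → 1 state.
Total: 1.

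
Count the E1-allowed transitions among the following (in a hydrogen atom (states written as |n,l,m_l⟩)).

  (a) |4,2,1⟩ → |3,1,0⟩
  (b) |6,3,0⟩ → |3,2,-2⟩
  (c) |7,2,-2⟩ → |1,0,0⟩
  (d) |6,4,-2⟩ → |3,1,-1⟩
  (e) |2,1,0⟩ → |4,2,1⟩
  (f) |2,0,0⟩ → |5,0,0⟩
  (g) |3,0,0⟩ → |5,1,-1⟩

3

(a) allowed
(b) forbidden — Δm_l = -2 (E1 requires Δm_l = 0, ±1)
(c) forbidden — Δl = -2 (E1 requires Δl = ±1); Δm_l = +2 (E1 requires Δm_l = 0, ±1)
(d) forbidden — Δl = -3 (E1 requires Δl = ±1)
(e) allowed
(f) forbidden — Δl = +0 (E1 requires Δl = ±1)
(g) allowed
Total allowed: 3 of 7.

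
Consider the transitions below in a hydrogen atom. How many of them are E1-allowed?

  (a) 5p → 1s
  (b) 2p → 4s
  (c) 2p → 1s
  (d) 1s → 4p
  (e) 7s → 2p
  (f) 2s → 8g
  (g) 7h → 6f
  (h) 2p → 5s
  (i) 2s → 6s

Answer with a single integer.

6

(a) allowed
(b) allowed
(c) allowed
(d) allowed
(e) allowed
(f) forbidden — Δl = +4 (E1 requires Δl = ±1)
(g) forbidden — Δl = -2 (E1 requires Δl = ±1)
(h) allowed
(i) forbidden — Δl = +0 (E1 requires Δl = ±1)
Total allowed: 6 of 9.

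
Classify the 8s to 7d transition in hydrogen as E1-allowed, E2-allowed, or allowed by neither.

Δl = 2 − 0 = +2; l_i + l_f = 2.
E1 (Δl = ±1): not satisfied.
E2 (Δl = 0,±2, l_i+l_f ≥ 2): satisfied.

E2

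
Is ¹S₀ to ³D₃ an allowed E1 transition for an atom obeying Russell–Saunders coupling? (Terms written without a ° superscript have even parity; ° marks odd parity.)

forbidden

Initial level: S=0, L=0, J=0, parity even. Final level: S=1, L=2, J=3, parity even.
Parity must change: even → even — violated.
ΔS = 0: S: 0 → 1 — violated.
ΔL = 0, ±1 (not L=0↔0): L: 0 → 2, ΔL = +2 — violated.
ΔJ = 0, ±1 (not J=0↔0): J: 0 → 3, ΔJ = +3 — violated.
Rule(s) violated: parity, ΔS, ΔL, ΔJ.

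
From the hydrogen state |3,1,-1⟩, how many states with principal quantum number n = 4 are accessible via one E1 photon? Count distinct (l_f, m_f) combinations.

E1 requires Δl = ±1, so l_f ∈ {0, 2}; with 0 ≤ l_f ≤ n_f−1 = 3, the allowed l_f values are {0, 2}.
For l_f = 0: m_f ∈ {m_i−1, m_i, m_i+1} ∩ [−0, 0] = {0} → 1 state.
For l_f = 2: m_f ∈ {m_i−1, m_i, m_i+1} ∩ [−2, 2] = {-2, -1, 0} → 3 states.
Total: 4.

4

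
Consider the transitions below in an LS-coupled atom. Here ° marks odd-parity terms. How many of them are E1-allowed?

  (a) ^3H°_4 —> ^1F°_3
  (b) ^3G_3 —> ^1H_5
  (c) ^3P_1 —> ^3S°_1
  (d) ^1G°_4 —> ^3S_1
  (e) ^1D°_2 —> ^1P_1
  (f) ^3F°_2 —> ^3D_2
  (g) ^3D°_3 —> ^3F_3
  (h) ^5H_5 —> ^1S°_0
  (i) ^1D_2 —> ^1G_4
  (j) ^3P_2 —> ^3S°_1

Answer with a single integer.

5

(a) forbidden (parity, ΔS, ΔL fail)
(b) forbidden (parity, ΔS, ΔJ fail)
(c) allowed
(d) forbidden (ΔS, ΔL, ΔJ fail)
(e) allowed
(f) allowed
(g) allowed
(h) forbidden (ΔS, ΔL, ΔJ fail)
(i) forbidden (parity, ΔL, ΔJ fail)
(j) allowed
Total allowed: 5 of 10.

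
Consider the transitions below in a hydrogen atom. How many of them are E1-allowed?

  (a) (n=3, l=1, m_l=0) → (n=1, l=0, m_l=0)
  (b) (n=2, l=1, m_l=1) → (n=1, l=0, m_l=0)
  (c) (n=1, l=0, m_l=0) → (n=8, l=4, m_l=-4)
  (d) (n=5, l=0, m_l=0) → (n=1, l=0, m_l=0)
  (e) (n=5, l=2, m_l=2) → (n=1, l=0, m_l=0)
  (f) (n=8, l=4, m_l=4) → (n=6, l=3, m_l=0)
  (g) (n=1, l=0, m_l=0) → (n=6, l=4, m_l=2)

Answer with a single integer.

2

(a) allowed
(b) allowed
(c) forbidden — Δl = +4 (E1 requires Δl = ±1); Δm_l = -4 (E1 requires Δm_l = 0, ±1)
(d) forbidden — Δl = +0 (E1 requires Δl = ±1)
(e) forbidden — Δl = -2 (E1 requires Δl = ±1); Δm_l = -2 (E1 requires Δm_l = 0, ±1)
(f) forbidden — Δm_l = -4 (E1 requires Δm_l = 0, ±1)
(g) forbidden — Δl = +4 (E1 requires Δl = ±1); Δm_l = +2 (E1 requires Δm_l = 0, ±1)
Total allowed: 2 of 7.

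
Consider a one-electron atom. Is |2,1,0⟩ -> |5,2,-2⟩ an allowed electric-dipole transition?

Initial l = 1, final l = 2, so Δl = +1. E1 requires Δl = ±1: ✓.
m_l: 0 → -2 (Δm_l = -2). |Δm_l| ≤ 1 ✗.
The transition is electric-dipole forbidden.

forbidden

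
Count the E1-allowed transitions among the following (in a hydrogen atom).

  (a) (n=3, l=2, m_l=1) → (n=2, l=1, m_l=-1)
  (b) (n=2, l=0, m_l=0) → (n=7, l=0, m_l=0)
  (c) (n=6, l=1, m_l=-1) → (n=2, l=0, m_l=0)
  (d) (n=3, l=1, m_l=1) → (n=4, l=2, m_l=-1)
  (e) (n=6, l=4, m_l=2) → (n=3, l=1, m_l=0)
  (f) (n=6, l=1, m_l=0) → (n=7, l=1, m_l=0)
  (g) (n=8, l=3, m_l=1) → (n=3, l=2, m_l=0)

2

(a) forbidden — Δm_l = -2 (E1 requires Δm_l = 0, ±1)
(b) forbidden — Δl = +0 (E1 requires Δl = ±1)
(c) allowed
(d) forbidden — Δm_l = -2 (E1 requires Δm_l = 0, ±1)
(e) forbidden — Δl = -3 (E1 requires Δl = ±1); Δm_l = -2 (E1 requires Δm_l = 0, ±1)
(f) forbidden — Δl = +0 (E1 requires Δl = ±1)
(g) allowed
Total allowed: 2 of 7.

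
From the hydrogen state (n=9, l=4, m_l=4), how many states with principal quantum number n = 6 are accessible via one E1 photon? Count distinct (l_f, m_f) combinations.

4

E1 requires Δl = ±1, so l_f ∈ {3, 5}; with 0 ≤ l_f ≤ n_f−1 = 5, the allowed l_f values are {3, 5}.
For l_f = 3: m_f ∈ {m_i−1, m_i, m_i+1} ∩ [−3, 3] = {3} → 1 state.
For l_f = 5: m_f ∈ {m_i−1, m_i, m_i+1} ∩ [−5, 5] = {3, 4, 5} → 3 states.
Total: 4.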